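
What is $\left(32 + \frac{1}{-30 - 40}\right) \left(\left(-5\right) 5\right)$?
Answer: $- \frac{11195}{14} \approx -799.64$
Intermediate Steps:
$\left(32 + \frac{1}{-30 - 40}\right) \left(\left(-5\right) 5\right) = \left(32 + \frac{1}{-70}\right) \left(-25\right) = \left(32 - \frac{1}{70}\right) \left(-25\right) = \frac{2239}{70} \left(-25\right) = - \frac{11195}{14}$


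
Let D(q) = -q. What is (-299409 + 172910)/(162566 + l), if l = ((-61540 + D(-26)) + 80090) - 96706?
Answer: -126499/84436 ≈ -1.4982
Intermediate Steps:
l = -78130 (l = ((-61540 - 1*(-26)) + 80090) - 96706 = ((-61540 + 26) + 80090) - 96706 = (-61514 + 80090) - 96706 = 18576 - 96706 = -78130)
(-299409 + 172910)/(162566 + l) = (-299409 + 172910)/(162566 - 78130) = -126499/84436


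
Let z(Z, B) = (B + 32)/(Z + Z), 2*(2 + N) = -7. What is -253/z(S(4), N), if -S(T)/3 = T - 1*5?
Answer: -3036/53 ≈ -57.283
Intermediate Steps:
N = -11/2 (N = -2 + (½)*(-7) = -2 - 7/2 = -11/2 ≈ -5.5000)
S(T) = 15 - 3*T (S(T) = -3*(T - 1*5) = -3*(T - 5) = -3*(-5 + T) = 15 - 3*T)
z(Z, B) = (32 + B)/(2*Z) (z(Z, B) = (32 + B)/((2*Z)) = (32 + B)*(1/(2*Z)) = (32 + B)/(2*Z))
-253/z(S(4), N) = -253*2*(15 - 3*4)/(32 - 11/2) = -253/((½)*(53/2)/(15 - 12)) = -253/((½)*(53/2)/3) = -253/((½)*(⅓)*(53/2)) = -253/53/12 = -253*12/53 = -3036/53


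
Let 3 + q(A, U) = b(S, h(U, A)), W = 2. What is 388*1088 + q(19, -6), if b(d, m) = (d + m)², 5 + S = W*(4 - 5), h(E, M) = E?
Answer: 422310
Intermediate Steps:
S = -7 (S = -5 + 2*(4 - 5) = -5 + 2*(-1) = -5 - 2 = -7)
q(A, U) = -3 + (-7 + U)²
388*1088 + q(19, -6) = 388*1088 + (-3 + (-7 - 6)²) = 422144 + (-3 + (-13)²) = 422144 + (-3 + 169) = 422144 + 166 = 422310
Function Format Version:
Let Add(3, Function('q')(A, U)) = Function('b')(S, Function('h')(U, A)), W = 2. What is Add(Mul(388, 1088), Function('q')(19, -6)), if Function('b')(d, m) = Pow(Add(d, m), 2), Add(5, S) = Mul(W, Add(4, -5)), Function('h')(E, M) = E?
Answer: 422310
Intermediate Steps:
S = -7 (S = Add(-5, Mul(2, Add(4, -5))) = Add(-5, Mul(2, -1)) = Add(-5, -2) = -7)
Function('q')(A, U) = Add(-3, Pow(Add(-7, U), 2))
Add(Mul(388, 1088), Function('q')(19, -6)) = Add(Mul(388, 1088), Add(-3, Pow(Add(-7, -6), 2))) = Add(422144, Add(-3, Pow(-13, 2))) = Add(422144, Add(-3, 169)) = Add(422144, 166) = 422310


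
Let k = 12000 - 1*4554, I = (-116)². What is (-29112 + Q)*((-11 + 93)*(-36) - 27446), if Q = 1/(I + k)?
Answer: 9248576650577/10451 ≈ 8.8495e+8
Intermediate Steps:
I = 13456
k = 7446 (k = 12000 - 4554 = 7446)
Q = 1/20902 (Q = 1/(13456 + 7446) = 1/20902 ≈ 4.7842e-5)
(-29112 + Q)*((-11 + 93)*(-36) - 27446) = (-29112 + 1/20902)*((-11 + 93)*(-36) - 27446) = -608499023*(82*(-36) - 27446)/20902 = -608499023*(-2952 - 27446)/20902 = -608499023/20902*(-30398) = 9248576650577/10451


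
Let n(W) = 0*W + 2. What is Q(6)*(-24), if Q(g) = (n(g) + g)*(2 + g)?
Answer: -1536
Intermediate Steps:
n(W) = 2 (n(W) = 0 + 2 = 2)
Q(g) = (2 + g)**2 (Q(g) = (2 + g)*(2 + g) = (2 + g)**2)
Q(6)*(-24) = (4 + 6**2 + 4*6)*(-24) = (4 + 36 + 24)*(-24) = 64*(-24) = -1536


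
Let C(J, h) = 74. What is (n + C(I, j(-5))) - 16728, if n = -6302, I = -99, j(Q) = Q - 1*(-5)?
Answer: -22956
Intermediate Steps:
j(Q) = 5 + Q (j(Q) = Q + 5 = 5 + Q)
(n + C(I, j(-5))) - 16728 = (-6302 + 74) - 16728 = -6228 - 16728 = -22956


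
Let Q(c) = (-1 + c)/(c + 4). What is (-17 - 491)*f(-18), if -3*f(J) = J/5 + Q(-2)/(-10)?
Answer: -2921/5 ≈ -584.20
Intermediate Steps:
Q(c) = (-1 + c)/(4 + c)
f(J) = -1/20 - J/15 (f(J) = -(J/5 + ((-1 - 2)/(4 - 2))/(-10))/3 = -(J*(⅕) + (-3/2)*(-⅒))/3 = -(J/5 + ((½)*(-3))*(-⅒))/3 = -(J/5 - 3/2*(-⅒))/3 = -(J/5 + 3/20)/3 = -(3/20 + J/5)/3 = -1/20 - J/15)
(-17 - 491)*f(-18) = (-17 - 491)*(-1/20 - 1/15*(-18)) = -508*(-1/20 + 6/5) = -508*23/20 = -2921/5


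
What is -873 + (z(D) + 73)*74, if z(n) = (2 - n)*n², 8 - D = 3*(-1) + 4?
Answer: -13601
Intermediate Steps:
D = 7 (D = 8 - (3*(-1) + 4) = 8 - (-3 + 4) = 8 - 1*1 = 8 - 1 = 7)
z(n) = n²*(2 - n)
-873 + (z(D) + 73)*74 = -873 + (7²*(2 - 1*7) + 73)*74 = -873 + (49*(2 - 7) + 73)*74 = -873 + (49*(-5) + 73)*74 = -873 + (-245 + 73)*74 = -873 - 172*74 = -873 - 12728 = -13601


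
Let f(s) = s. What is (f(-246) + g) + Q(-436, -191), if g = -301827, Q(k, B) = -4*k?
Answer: -300329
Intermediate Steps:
(f(-246) + g) + Q(-436, -191) = (-246 - 301827) - 4*(-436) = -302073 + 1744 = -300329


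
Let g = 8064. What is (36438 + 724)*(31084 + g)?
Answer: 1454817976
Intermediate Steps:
(36438 + 724)*(31084 + g) = (36438 + 724)*(31084 + 8064) = 37162*39148 = 1454817976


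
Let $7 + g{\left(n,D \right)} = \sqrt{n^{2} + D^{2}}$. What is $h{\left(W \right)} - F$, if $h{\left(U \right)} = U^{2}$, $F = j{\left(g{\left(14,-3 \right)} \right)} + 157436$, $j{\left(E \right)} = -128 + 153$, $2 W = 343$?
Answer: $- \frac{512195}{4} \approx -1.2805 \cdot 10^{5}$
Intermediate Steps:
$W = \frac{343}{2}$ ($W = \frac{1}{2} \cdot 343 = \frac{343}{2} \approx 171.5$)
$g{\left(n,D \right)} = -7 + \sqrt{D^{2} + n^{2}}$ ($g{\left(n,D \right)} = -7 + \sqrt{n^{2} + D^{2}} = -7 + \sqrt{D^{2} + n^{2}}$)
$j{\left(E \right)} = 25$
$F = 157461$ ($F = 25 + 157436 = 157461$)
$h{\left(W \right)} - F = \left(\frac{343}{2}\right)^{2} - 157461 = \frac{117649}{4} - 157461 = - \frac{512195}{4}$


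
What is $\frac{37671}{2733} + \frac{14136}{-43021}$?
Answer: $\frac{527336801}{39192131} \approx 13.455$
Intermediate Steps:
$\frac{37671}{2733} + \frac{14136}{-43021} = 37671 \cdot \frac{1}{2733} + 14136 \left(- \frac{1}{43021}\right) = \frac{12557}{911} - \frac{14136}{43021} = \frac{527336801}{39192131}$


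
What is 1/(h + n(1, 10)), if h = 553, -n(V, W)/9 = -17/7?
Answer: 7/4024 ≈ 0.0017396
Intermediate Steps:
n(V, W) = 153/7 (n(V, W) = -(-153)/7 = -9*(-17/7) = 153/7)
1/(h + n(1, 10)) = 1/(553 + 153/7) = 1/(4024/7) = 7/4024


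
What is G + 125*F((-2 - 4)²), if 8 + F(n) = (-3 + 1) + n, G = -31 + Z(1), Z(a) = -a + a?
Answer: 3219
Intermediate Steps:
Z(a) = 0
G = -31 (G = -31 + 0 = -31)
F(n) = -10 + n (F(n) = -8 + ((-3 + 1) + n) = -8 + (-2 + n) = -10 + n)
G + 125*F((-2 - 4)²) = -31 + 125*(-10 + (-2 - 4)²) = -31 + 125*(-10 + (-6)²) = -31 + 125*(-10 + 36) = -31 + 125*26 = -31 + 3250 = 3219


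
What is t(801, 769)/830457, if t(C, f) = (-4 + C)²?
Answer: 635209/830457 ≈ 0.76489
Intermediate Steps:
t(801, 769)/830457 = (-4 + 801)²/830457 = 797²*(1/830457) = 635209*(1/830457) = 635209/830457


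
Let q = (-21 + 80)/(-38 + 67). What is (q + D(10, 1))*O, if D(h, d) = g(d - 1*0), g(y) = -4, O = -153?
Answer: 8721/29 ≈ 300.72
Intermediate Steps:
D(h, d) = -4
q = 59/29 ≈ 2.0345
(q + D(10, 1))*O = (59/29 - 4)*(-153) = -57/29*(-153) = 8721/29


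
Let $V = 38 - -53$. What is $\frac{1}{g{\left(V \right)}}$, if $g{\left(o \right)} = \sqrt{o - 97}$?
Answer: $- \frac{i \sqrt{6}}{6} \approx - 0.40825 i$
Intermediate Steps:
$V = 91$ ($V = 38 + 53 = 91$)
$g{\left(o \right)} = \sqrt{-97 + o}$
$\frac{1}{g{\left(V \right)}} = \frac{1}{\sqrt{-97 + 91}} = \frac{1}{\sqrt{-6}} = \frac{1}{i \sqrt{6}} = - \frac{i \sqrt{6}}{6}$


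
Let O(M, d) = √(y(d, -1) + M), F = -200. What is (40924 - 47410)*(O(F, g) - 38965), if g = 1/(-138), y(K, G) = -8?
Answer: 252726990 - 25944*I*√13 ≈ 2.5273e+8 - 93542.0*I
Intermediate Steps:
g = -1/138 ≈ -0.0072464
O(M, d) = √(-8 + M)
(40924 - 47410)*(O(F, g) - 38965) = (40924 - 47410)*(√(-8 - 200) - 38965) = -6486*(√(-208) - 38965) = -6486*(4*I*√13 - 38965) = -6486*(-38965 + 4*I*√13) = 252726990 - 25944*I*√13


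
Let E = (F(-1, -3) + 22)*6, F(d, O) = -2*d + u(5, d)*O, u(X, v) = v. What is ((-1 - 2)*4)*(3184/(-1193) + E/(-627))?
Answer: 8758536/249337 ≈ 35.127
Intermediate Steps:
F(d, O) = -2*d + O*d (F(d, O) = -2*d + d*O = -2*d + O*d)
E = 162 (E = (-(-2 - 3) + 22)*6 = (-1*(-5) + 22)*6 = (5 + 22)*6 = 27*6 = 162)
((-1 - 2)*4)*(3184/(-1193) + E/(-627)) = ((-1 - 2)*4)*(3184/(-1193) + 162/(-627)) = (-3*4)*(3184*(-1/1193) + 162*(-1/627)) = -12*(-3184/1193 - 54/209) = -12*(-729878/249337) = 8758536/249337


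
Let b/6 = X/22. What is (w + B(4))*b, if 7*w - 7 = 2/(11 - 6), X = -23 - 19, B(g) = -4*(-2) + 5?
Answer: -8856/55 ≈ -161.02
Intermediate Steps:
B(g) = 13 (B(g) = 8 + 5 = 13)
X = -42
b = -126/11 (b = 6*(-42/22) = 6*(-42*1/22) = 6*(-21/11) = -126/11 ≈ -11.455)
w = 37/35 (w = 1 + (2/(11 - 6))/7 = 1 + (2/5)/7 = 1 + (2*(⅕))/7 = 1 + (⅐)*(⅖) = 1 + 2/35 = 37/35 ≈ 1.0571)
(w + B(4))*b = (37/35 + 13)*(-126/11) = (492/35)*(-126/11) = -8856/55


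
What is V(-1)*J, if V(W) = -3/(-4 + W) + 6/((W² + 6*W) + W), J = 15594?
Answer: -31188/5 ≈ -6237.6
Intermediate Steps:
V(W) = -3/(-4 + W) + 6/(W² + 7*W)
V(-1)*J = (3*(-8 - 1*(-1)² - 5*(-1))/(-1*(-28 + (-1)² + 3*(-1))))*15594 = (3*(-1)*(-8 - 1*1 + 5)/(-28 + 1 - 3))*15594 = (3*(-1)*(-8 - 1 + 5)/(-30))*15594 = (3*(-1)*(-1/30)*(-4))*15594 = -⅖*15594 = -31188/5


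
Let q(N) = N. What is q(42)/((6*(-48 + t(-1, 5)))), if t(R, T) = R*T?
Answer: -7/53 ≈ -0.13208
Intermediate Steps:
q(42)/((6*(-48 + t(-1, 5)))) = 42/((6*(-48 - 1*5))) = 42/((6*(-48 - 5))) = 42/((6*(-53))) = 42/(-318) = 42*(-1/318) = -7/53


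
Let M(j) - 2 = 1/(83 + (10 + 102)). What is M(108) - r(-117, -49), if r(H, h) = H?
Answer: 23206/195 ≈ 119.01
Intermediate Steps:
M(j) = 391/195 (M(j) = 2 + 1/(83 + (10 + 102)) = 2 + 1/(83 + 112) = 2 + 1/195 = 391/195)
M(108) - r(-117, -49) = 391/195 - 1*(-117) = 391/195 + 117 = 23206/195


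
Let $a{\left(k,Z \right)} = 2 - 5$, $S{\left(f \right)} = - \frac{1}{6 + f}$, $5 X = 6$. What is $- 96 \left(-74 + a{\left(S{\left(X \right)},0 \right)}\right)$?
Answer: $7392$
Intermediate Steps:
$X = \frac{6}{5}$ ($X = \frac{1}{5} \cdot 6 = \frac{6}{5} \approx 1.2$)
$a{\left(k,Z \right)} = -3$
$- 96 \left(-74 + a{\left(S{\left(X \right)},0 \right)}\right) = - 96 \left(-74 - 3\right) = \left(-96\right) \left(-77\right) = 7392$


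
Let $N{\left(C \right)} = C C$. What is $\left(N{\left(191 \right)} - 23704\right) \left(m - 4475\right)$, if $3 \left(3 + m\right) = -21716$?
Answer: $-149703850$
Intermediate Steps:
$m = - \frac{21725}{3}$ ($m = -3 + \frac{1}{3} \left(-21716\right) = -3 - \frac{21716}{3} = - \frac{21725}{3} \approx -7241.7$)
$N{\left(C \right)} = C^{2}$
$\left(N{\left(191 \right)} - 23704\right) \left(m - 4475\right) = \left(191^{2} - 23704\right) \left(- \frac{21725}{3} - 4475\right) = \left(36481 - 23704\right) \left(- \frac{35150}{3}\right) = 12777 \left(- \frac{35150}{3}\right) = -149703850$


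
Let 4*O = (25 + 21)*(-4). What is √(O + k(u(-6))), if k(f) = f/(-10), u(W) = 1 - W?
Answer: I*√4670/10 ≈ 6.8337*I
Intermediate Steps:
k(f) = -f/10 (k(f) = f*(-⅒) = -f/10)
O = -46 (O = ((25 + 21)*(-4))/4 = (46*(-4))/4 = (¼)*(-184) = -46)
√(O + k(u(-6))) = √(-46 - (1 - 1*(-6))/10) = √(-46 - (1 + 6)/10) = √(-46 - ⅒*7) = √(-46 - 7/10) = √(-467/10) = I*√4670/10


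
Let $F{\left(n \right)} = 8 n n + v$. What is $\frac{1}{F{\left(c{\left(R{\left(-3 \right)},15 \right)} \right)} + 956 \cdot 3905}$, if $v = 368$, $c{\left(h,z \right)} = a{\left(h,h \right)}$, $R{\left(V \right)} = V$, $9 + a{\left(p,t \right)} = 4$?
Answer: $\frac{1}{3733748} \approx 2.6783 \cdot 10^{-7}$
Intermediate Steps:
$a{\left(p,t \right)} = -5$ ($a{\left(p,t \right)} = -9 + 4 = -5$)
$c{\left(h,z \right)} = -5$
$F{\left(n \right)} = 368 + 8 n^{2}$ ($F{\left(n \right)} = 8 n n + 368 = 8 n^{2} + 368 = 368 + 8 n^{2}$)
$\frac{1}{F{\left(c{\left(R{\left(-3 \right)},15 \right)} \right)} + 956 \cdot 3905} = \frac{1}{\left(368 + 8 \left(-5\right)^{2}\right) + 956 \cdot 3905} = \frac{1}{\left(368 + 8 \cdot 25\right) + 3733180} = \frac{1}{\left(368 + 200\right) + 3733180} = \frac{1}{568 + 3733180} = \frac{1}{3733748}$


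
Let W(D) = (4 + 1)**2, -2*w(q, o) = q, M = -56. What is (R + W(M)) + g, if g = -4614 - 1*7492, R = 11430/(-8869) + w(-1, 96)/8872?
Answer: -1901408331467/157371536 ≈ -12082.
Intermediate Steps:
w(q, o) = -q/2
W(D) = 25 (W(D) = 5**2 = 25)
R = -202805051/157371536 (R = 11430/(-8869) - 1/2*(-1)/8872 = 11430*(-1/8869) + (1/2)*(1/8872) = -11430/8869 + 1/17744 = -202805051/157371536 ≈ -1.2887)
g = -12106 (g = -4614 - 7492 = -12106)
(R + W(M)) + g = (-202805051/157371536 + 25) - 12106 = 3731483349/157371536 - 12106 = -1901408331467/157371536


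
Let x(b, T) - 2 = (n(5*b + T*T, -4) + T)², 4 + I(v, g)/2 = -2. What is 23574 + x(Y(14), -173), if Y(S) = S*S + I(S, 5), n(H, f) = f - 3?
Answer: 55976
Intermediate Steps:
I(v, g) = -12 (I(v, g) = -8 + 2*(-2) = -8 - 4 = -12)
n(H, f) = -3 + f
Y(S) = -12 + S² (Y(S) = S*S - 12 = S² - 12 = -12 + S²)
x(b, T) = 2 + (-7 + T)² (x(b, T) = 2 + ((-3 - 4) + T)² = 2 + (-7 + T)²)
23574 + x(Y(14), -173) = 23574 + (2 + (-7 - 173)²) = 23574 + (2 + (-180)²) = 23574 + (2 + 32400) = 23574 + 32402 = 55976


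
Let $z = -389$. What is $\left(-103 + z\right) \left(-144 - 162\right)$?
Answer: $150552$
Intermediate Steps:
$\left(-103 + z\right) \left(-144 - 162\right) = \left(-103 - 389\right) \left(-144 - 162\right) = \left(-492\right) \left(-306\right) = 150552$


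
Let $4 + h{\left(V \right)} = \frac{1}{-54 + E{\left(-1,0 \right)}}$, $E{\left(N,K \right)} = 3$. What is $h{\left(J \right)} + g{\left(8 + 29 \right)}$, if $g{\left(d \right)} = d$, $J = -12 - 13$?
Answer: $\frac{1682}{51} \approx 32.98$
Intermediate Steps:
$J = -25$ ($J = -12 - 13 = -25$)
$h{\left(V \right)} = - \frac{205}{51}$ ($h{\left(V \right)} = -4 + \frac{1}{-54 + 3} = -4 + \frac{1}{-51} = -4 - \frac{1}{51} = - \frac{205}{51}$)
$h{\left(J \right)} + g{\left(8 + 29 \right)} = - \frac{205}{51} + \left(8 + 29\right) = - \frac{205}{51} + 37 = \frac{1682}{51}$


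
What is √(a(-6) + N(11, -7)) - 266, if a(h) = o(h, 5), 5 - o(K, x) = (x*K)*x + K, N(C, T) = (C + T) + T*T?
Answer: -266 + √214 ≈ -251.37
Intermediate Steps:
N(C, T) = C + T + T² (N(C, T) = (C + T) + T² = C + T + T²)
o(K, x) = 5 - K - K*x² (o(K, x) = 5 - ((x*K)*x + K) = 5 - ((K*x)*x + K) = 5 - (K*x² + K) = 5 - (K + K*x²) = 5 + (-K - K*x²) = 5 - K - K*x²)
a(h) = 5 - 26*h (a(h) = 5 - h - 1*h*5² = 5 - h - 1*h*25 = 5 - h - 25*h = 5 - 26*h)
√(a(-6) + N(11, -7)) - 266 = √((5 - 26*(-6)) + (11 - 7 + (-7)²)) - 266 = √((5 + 156) + (11 - 7 + 49)) - 266 = √(161 + 53) - 266 = √214 - 266 = -266 + √214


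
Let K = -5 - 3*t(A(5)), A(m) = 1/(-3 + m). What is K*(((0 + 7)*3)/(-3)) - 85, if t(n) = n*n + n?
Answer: -137/4 ≈ -34.250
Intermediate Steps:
t(n) = n + n² (t(n) = n² + n = n + n²)
K = -29/4 (K = -5 - 3*(1 + 1/(-3 + 5))/(-3 + 5) = -5 - 3*(1 + 1/2)/2 = -5 - 3*(1 + ½)/2 = -5 - 3*3/(2*2) = -5 - 3*¾ = -5 - 9/4 = -29/4 ≈ -7.2500)
K*(((0 + 7)*3)/(-3)) - 85 = -29*(0 + 7)*3/(4*(-3)) - 85 = -29*7*3*(-1)/(4*3) - 85 = -609*(-1)/(4*3) - 85 = -29/4*(-7) - 85 = 203/4 - 85 = -137/4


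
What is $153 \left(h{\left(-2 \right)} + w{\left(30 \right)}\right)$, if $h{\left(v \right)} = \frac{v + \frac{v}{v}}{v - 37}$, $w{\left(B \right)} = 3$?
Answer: $\frac{6018}{13} \approx 462.92$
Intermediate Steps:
$h{\left(v \right)} = \frac{1 + v}{-37 + v}$ ($h{\left(v \right)} = \frac{v + 1}{-37 + v} = \frac{1 + v}{-37 + v}$)
$153 \left(h{\left(-2 \right)} + w{\left(30 \right)}\right) = 153 \left(\frac{1 - 2}{-37 - 2} + 3\right) = 153 \left(\frac{1}{-39} \left(-1\right) + 3\right) = 153 \left(\left(- \frac{1}{39}\right) \left(-1\right) + 3\right) = 153 \left(\frac{1}{39} + 3\right) = 153 \cdot \frac{118}{39} = \frac{6018}{13}$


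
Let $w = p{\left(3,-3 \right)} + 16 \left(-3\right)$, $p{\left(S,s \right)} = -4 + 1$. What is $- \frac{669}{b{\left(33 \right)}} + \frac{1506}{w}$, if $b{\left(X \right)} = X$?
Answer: $- \frac{9313}{187} \approx -49.802$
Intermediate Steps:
$p{\left(S,s \right)} = -3$
$w = -51$ ($w = -3 + 16 \left(-3\right) = -3 - 48 = -51$)
$- \frac{669}{b{\left(33 \right)}} + \frac{1506}{w} = - \frac{669}{33} + \frac{1506}{-51} = \left(-669\right) \frac{1}{33} + 1506 \left(- \frac{1}{51}\right) = - \frac{223}{11} - \frac{502}{17} = - \frac{9313}{187}$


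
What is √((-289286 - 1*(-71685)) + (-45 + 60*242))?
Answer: I*√203126 ≈ 450.69*I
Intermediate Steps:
√((-289286 - 1*(-71685)) + (-45 + 60*242)) = √((-289286 + 71685) + (-45 + 14520)) = √(-217601 + 14475) = √(-203126) = I*√203126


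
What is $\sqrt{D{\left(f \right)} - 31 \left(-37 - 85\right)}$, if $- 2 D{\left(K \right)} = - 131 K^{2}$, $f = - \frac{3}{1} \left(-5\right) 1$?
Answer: $\frac{\sqrt{74078}}{2} \approx 136.09$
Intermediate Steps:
$f = 15$ ($f = \left(-3\right) 1 \left(-5\right) 1 = \left(-3\right) \left(-5\right) 1 = 15 \cdot 1 = 15$)
$D{\left(K \right)} = \frac{131 K^{2}}{2}$ ($D{\left(K \right)} = - \frac{\left(-131\right) K^{2}}{2} = \frac{131 K^{2}}{2}$)
$\sqrt{D{\left(f \right)} - 31 \left(-37 - 85\right)} = \sqrt{\frac{131 \cdot 15^{2}}{2} - 31 \left(-37 - 85\right)} = \sqrt{\frac{131}{2} \cdot 225 - -3782} = \sqrt{\frac{29475}{2} + 3782} = \sqrt{\frac{37039}{2}} = \frac{\sqrt{74078}}{2}$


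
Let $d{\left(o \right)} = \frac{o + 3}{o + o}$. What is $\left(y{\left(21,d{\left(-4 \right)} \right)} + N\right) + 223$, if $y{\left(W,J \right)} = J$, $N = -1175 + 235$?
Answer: $- \frac{5735}{8} \approx -716.88$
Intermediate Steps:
$d{\left(o \right)} = \frac{3 + o}{2 o}$
$N = -940$
$\left(y{\left(21,d{\left(-4 \right)} \right)} + N\right) + 223 = \left(\frac{3 - 4}{2 \left(-4\right)} - 940\right) + 223 = \left(\frac{1}{2} \left(- \frac{1}{4}\right) \left(-1\right) - 940\right) + 223 = \left(\frac{1}{8} - 940\right) + 223 = - \frac{7519}{8} + 223 = - \frac{5735}{8}$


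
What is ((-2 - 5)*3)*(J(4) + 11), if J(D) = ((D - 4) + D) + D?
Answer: -399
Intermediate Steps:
J(D) = -4 + 3*D (J(D) = ((-4 + D) + D) + D = (-4 + 2*D) + D = -4 + 3*D)
((-2 - 5)*3)*(J(4) + 11) = ((-2 - 5)*3)*((-4 + 3*4) + 11) = (-7*3)*((-4 + 12) + 11) = -21*(8 + 11) = -21*19 = -399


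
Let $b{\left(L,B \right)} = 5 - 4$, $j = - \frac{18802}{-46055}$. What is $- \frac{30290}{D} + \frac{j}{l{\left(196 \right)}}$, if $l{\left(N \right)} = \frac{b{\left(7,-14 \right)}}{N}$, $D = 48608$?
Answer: $\frac{88867403393}{1119320720} \approx 79.394$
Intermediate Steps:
$j = \frac{18802}{46055}$ ($j = \left(-18802\right) \left(- \frac{1}{46055}\right) = \frac{18802}{46055} \approx 0.40825$)
$b{\left(L,B \right)} = 1$ ($b{\left(L,B \right)} = 5 - 4 = 1$)
$l{\left(N \right)} = \frac{1}{N}$ ($l{\left(N \right)} = 1 \frac{1}{N} = \frac{1}{N}$)
$- \frac{30290}{D} + \frac{j}{l{\left(196 \right)}} = - \frac{30290}{48608} + \frac{18802}{46055 \cdot \frac{1}{196}} = \left(-30290\right) \frac{1}{48608} + \frac{18802 \frac{1}{\frac{1}{196}}}{46055} = - \frac{15145}{24304} + \frac{18802}{46055} \cdot 196 = - \frac{15145}{24304} + \frac{3685192}{46055} = \frac{88867403393}{1119320720}$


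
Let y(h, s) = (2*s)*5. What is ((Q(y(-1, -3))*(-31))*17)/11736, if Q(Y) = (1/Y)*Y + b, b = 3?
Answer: -527/2934 ≈ -0.17962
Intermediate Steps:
y(h, s) = 10*s
Q(Y) = 4 (Q(Y) = (1/Y)*Y + 3 = Y/Y + 3 = 1 + 3 = 4)
((Q(y(-1, -3))*(-31))*17)/11736 = ((4*(-31))*17)/11736 = -124*17*(1/11736) = -2108*1/11736 = -527/2934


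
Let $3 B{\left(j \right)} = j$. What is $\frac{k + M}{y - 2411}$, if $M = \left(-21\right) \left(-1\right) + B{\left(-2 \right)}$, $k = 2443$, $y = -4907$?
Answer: $- \frac{3695}{10977} \approx -0.33661$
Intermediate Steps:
$B{\left(j \right)} = \frac{j}{3}$
$M = \frac{61}{3}$ ($M = \left(-21\right) \left(-1\right) + \frac{1}{3} \left(-2\right) = 21 - \frac{2}{3} = \frac{61}{3} \approx 20.333$)
$\frac{k + M}{y - 2411} = \frac{2443 + \frac{61}{3}}{-4907 - 2411} = \frac{7390}{3 \left(-7318\right)} = \frac{7390}{3} \left(- \frac{1}{7318}\right) = - \frac{3695}{10977}$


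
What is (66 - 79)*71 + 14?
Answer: -909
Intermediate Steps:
(66 - 79)*71 + 14 = -13*71 + 14 = -923 + 14 = -909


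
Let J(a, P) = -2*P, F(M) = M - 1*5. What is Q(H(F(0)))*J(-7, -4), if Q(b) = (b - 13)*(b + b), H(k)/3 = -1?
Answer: 768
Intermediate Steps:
F(M) = -5 + M (F(M) = M - 5 = -5 + M)
H(k) = -3 (H(k) = 3*(-1) = -3)
Q(b) = 2*b*(-13 + b) (Q(b) = (-13 + b)*(2*b) = 2*b*(-13 + b))
Q(H(F(0)))*J(-7, -4) = (2*(-3)*(-13 - 3))*(-2*(-4)) = (2*(-3)*(-16))*8 = 96*8 = 768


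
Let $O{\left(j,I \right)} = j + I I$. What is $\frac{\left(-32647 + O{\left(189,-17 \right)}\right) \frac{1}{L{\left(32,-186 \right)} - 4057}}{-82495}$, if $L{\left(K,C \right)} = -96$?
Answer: $- \frac{32169}{342601735} \approx -9.3896 \cdot 10^{-5}$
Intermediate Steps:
$O{\left(j,I \right)} = j + I^{2}$
$\frac{\left(-32647 + O{\left(189,-17 \right)}\right) \frac{1}{L{\left(32,-186 \right)} - 4057}}{-82495} = \frac{\left(-32647 + \left(189 + \left(-17\right)^{2}\right)\right) \frac{1}{-96 - 4057}}{-82495} = \frac{-32647 + \left(189 + 289\right)}{-4153} \left(- \frac{1}{82495}\right) = \left(-32647 + 478\right) \left(- \frac{1}{4153}\right) \left(- \frac{1}{82495}\right) = \left(-32169\right) \left(- \frac{1}{4153}\right) \left(- \frac{1}{82495}\right) = \frac{32169}{4153} \left(- \frac{1}{82495}\right) = - \frac{32169}{342601735}$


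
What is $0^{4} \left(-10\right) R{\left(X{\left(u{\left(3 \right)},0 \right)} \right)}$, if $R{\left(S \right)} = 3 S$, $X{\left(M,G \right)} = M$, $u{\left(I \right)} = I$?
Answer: $0$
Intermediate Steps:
$0^{4} \left(-10\right) R{\left(X{\left(u{\left(3 \right)},0 \right)} \right)} = 0^{4} \left(-10\right) 3 \cdot 3 = 0 \left(-10\right) 9 = 0 \cdot 9 = 0$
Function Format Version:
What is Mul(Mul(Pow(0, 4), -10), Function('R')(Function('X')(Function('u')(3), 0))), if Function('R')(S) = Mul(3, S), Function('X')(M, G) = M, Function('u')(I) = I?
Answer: 0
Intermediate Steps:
Mul(Mul(Pow(0, 4), -10), Function('R')(Function('X')(Function('u')(3), 0))) = Mul(Mul(Pow(0, 4), -10), Mul(3, 3)) = Mul(Mul(0, -10), 9) = Mul(0, 9) = 0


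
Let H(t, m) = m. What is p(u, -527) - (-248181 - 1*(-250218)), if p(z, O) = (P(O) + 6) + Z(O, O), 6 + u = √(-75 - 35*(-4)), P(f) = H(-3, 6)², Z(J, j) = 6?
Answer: -1989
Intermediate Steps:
P(f) = 36 (P(f) = 6² = 36)
u = -6 + √65 (u = -6 + √(-75 - 35*(-4)) = -6 + √(-75 + 140) = -6 + √65 ≈ 2.0623)
p(z, O) = 48 (p(z, O) = (36 + 6) + 6 = 42 + 6 = 48)
p(u, -527) - (-248181 - 1*(-250218)) = 48 - (-248181 - 1*(-250218)) = 48 - (-248181 + 250218) = 48 - 1*2037 = 48 - 2037 = -1989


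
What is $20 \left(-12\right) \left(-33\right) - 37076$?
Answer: $-29156$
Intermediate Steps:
$20 \left(-12\right) \left(-33\right) - 37076 = \left(-240\right) \left(-33\right) - 37076 = 7920 - 37076 = -29156$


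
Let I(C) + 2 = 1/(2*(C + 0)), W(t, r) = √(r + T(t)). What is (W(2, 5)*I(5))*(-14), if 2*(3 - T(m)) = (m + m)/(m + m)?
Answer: 133*√30/10 ≈ 72.847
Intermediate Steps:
T(m) = 5/2 (T(m) = 3 - (m + m)/(2*(m + m)) = 3 - 2*m/(2*(2*m)) = 3 - 2*m*1/(2*m)/2 = 3 - ½*1 = 3 - ½ = 5/2)
W(t, r) = √(5/2 + r) (W(t, r) = √(r + 5/2) = √(5/2 + r))
I(C) = -2 + 1/(2*C) (I(C) = -2 + 1/(2*(C + 0)) = -2 + 1/(2*C))
(W(2, 5)*I(5))*(-14) = ((√(10 + 4*5)/2)*(-2 + (½)/5))*(-14) = ((√(10 + 20)/2)*(-2 + (½)*(⅕)))*(-14) = ((√30/2)*(-2 + ⅒))*(-14) = ((√30/2)*(-19/10))*(-14) = -19*√30/20*(-14) = 133*√30/10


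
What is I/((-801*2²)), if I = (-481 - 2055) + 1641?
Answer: 895/3204 ≈ 0.27934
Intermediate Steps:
I = -895 (I = -2536 + 1641 = -895)
I/((-801*2²)) = -895/((-801*2²)) = -895/((-801*4)) = -895/(-3204) = -895*(-1/3204) = 895/3204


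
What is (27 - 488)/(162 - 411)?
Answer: 461/249 ≈ 1.8514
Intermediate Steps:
(27 - 488)/(162 - 411) = -461/(-249) = -461*(-1/249) = 461/249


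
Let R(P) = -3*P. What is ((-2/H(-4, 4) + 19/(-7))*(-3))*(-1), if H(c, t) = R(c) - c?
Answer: -477/56 ≈ -8.5179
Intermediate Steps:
R(P) = -3*P
H(c, t) = -4*c (H(c, t) = -3*c - c = -4*c)
((-2/H(-4, 4) + 19/(-7))*(-3))*(-1) = ((-2/((-4*(-4))) + 19/(-7))*(-3))*(-1) = ((-2/16 + 19*(-⅐))*(-3))*(-1) = ((-2*1/16 - 19/7)*(-3))*(-1) = ((-⅛ - 19/7)*(-3))*(-1) = -159/56*(-3)*(-1) = (477/56)*(-1) = -477/56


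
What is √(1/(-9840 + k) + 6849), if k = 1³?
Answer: 61*√178184290/9839 ≈ 82.759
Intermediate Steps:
k = 1
√(1/(-9840 + k) + 6849) = √(1/(-9840 + 1) + 6849) = √(1/(-9839) + 6849) = √(-1/9839 + 6849) = √(67387310/9839) = 61*√178184290/9839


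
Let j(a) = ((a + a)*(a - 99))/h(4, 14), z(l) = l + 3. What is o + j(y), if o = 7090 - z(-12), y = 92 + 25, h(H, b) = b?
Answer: 51799/7 ≈ 7399.9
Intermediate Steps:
z(l) = 3 + l
y = 117
j(a) = a*(-99 + a)/7 (j(a) = ((a + a)*(a - 99))/14 = ((2*a)*(-99 + a))*(1/14) = (2*a*(-99 + a))*(1/14) = a*(-99 + a)/7)
o = 7099 (o = 7090 - (3 - 12) = 7090 - 1*(-9) = 7090 + 9 = 7099)
o + j(y) = 7099 + (1/7)*117*(-99 + 117) = 7099 + (1/7)*117*18 = 7099 + 2106/7 = 51799/7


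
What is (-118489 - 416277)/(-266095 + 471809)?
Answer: -267383/102857 ≈ -2.5996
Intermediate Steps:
(-118489 - 416277)/(-266095 + 471809) = -534766/205714 = -534766*1/205714 = -267383/102857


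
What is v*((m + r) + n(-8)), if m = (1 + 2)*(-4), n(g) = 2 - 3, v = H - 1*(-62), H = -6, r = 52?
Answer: 2184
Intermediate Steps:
v = 56 (v = -6 - 1*(-62) = -6 + 62 = 56)
n(g) = -1
m = -12 (m = 3*(-4) = -12)
v*((m + r) + n(-8)) = 56*((-12 + 52) - 1) = 56*(40 - 1) = 56*39 = 2184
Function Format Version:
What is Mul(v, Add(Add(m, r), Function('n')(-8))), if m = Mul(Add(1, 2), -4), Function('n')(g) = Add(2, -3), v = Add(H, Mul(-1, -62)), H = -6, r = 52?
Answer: 2184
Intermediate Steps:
v = 56 (v = Add(-6, Mul(-1, -62)) = Add(-6, 62) = 56)
Function('n')(g) = -1
m = -12 (m = Mul(3, -4) = -12)
Mul(v, Add(Add(m, r), Function('n')(-8))) = Mul(56, Add(Add(-12, 52), -1)) = Mul(56, Add(40, -1)) = Mul(56, 39) = 2184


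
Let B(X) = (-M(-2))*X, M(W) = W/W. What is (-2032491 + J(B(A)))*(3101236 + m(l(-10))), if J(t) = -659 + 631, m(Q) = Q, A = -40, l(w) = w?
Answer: -6303300768294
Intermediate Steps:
M(W) = 1
B(X) = -X (B(X) = (-1*1)*X = -X)
J(t) = -28
(-2032491 + J(B(A)))*(3101236 + m(l(-10))) = (-2032491 - 28)*(3101236 - 10) = -2032519*3101226 = -6303300768294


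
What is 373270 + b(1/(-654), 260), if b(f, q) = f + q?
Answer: 244288619/654 ≈ 3.7353e+5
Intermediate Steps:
373270 + b(1/(-654), 260) = 373270 + (1/(-654) + 260) = 373270 + (-1/654 + 260) = 373270 + 170039/654 = 244288619/654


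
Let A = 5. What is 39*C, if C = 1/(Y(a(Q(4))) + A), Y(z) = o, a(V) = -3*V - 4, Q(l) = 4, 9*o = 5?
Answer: 351/50 ≈ 7.0200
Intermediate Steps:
o = 5/9 (o = (1/9)*5 = 5/9 ≈ 0.55556)
a(V) = -4 - 3*V
Y(z) = 5/9
C = 9/50 (C = 1/(5/9 + 5) = 1/(50/9) = 9/50 ≈ 0.18000)
39*C = 39*(9/50) = 351/50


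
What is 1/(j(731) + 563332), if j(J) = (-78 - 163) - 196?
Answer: 1/562895 ≈ 1.7765e-6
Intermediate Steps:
j(J) = -437 (j(J) = -241 - 196 = -437)
1/(j(731) + 563332) = 1/(-437 + 563332) = 1/562895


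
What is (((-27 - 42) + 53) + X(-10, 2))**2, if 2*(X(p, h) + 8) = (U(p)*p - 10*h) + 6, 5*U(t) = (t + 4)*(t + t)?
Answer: 22801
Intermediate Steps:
U(t) = 2*t*(4 + t)/5 (U(t) = ((t + 4)*(t + t))/5 = ((4 + t)*(2*t))/5 = (2*t*(4 + t))/5 = 2*t*(4 + t)/5)
X(p, h) = -5 - 5*h + p**2*(4 + p)/5 (X(p, h) = -8 + (((2*p*(4 + p)/5)*p - 10*h) + 6)/2 = -8 + ((2*p**2*(4 + p)/5 - 10*h) + 6)/2 = -8 + ((-10*h + 2*p**2*(4 + p)/5) + 6)/2 = -8 + (6 - 10*h + 2*p**2*(4 + p)/5)/2 = -8 + (3 - 5*h + p**2*(4 + p)/5) = -5 - 5*h + p**2*(4 + p)/5)
(((-27 - 42) + 53) + X(-10, 2))**2 = (((-27 - 42) + 53) + (-5 - 5*2 + (1/5)*(-10)**2*(4 - 10)))**2 = ((-69 + 53) + (-5 - 10 + (1/5)*100*(-6)))**2 = (-16 + (-5 - 10 - 120))**2 = (-16 - 135)**2 = (-151)**2 = 22801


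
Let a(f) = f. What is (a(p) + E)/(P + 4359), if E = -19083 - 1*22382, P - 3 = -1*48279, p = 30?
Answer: 41435/43917 ≈ 0.94348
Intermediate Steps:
P = -48276 (P = 3 - 1*48279 = 3 - 48279 = -48276)
E = -41465 (E = -19083 - 22382 = -41465)
(a(p) + E)/(P + 4359) = (30 - 41465)/(-48276 + 4359) = -41435/(-43917) = -41435*(-1/43917) = 41435/43917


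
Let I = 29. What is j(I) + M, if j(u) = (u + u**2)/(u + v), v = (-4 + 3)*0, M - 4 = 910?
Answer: 944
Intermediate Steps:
M = 914 (M = 4 + 910 = 914)
v = 0 (v = -1*0 = 0)
j(u) = (u + u**2)/u (j(u) = (u + u**2)/(u + 0) = (u + u**2)/u)
j(I) + M = (1 + 29) + 914 = 30 + 914 = 944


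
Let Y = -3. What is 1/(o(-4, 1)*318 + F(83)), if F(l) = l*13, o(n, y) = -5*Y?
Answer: 1/5849 ≈ 0.00017097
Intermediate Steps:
o(n, y) = 15 (o(n, y) = -5*(-3) = 15)
F(l) = 13*l
1/(o(-4, 1)*318 + F(83)) = 1/(15*318 + 13*83) = 1/(4770 + 1079) = 1/5849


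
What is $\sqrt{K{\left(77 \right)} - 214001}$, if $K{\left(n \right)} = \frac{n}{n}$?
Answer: $20 i \sqrt{535} \approx 462.6 i$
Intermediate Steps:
$K{\left(n \right)} = 1$
$\sqrt{K{\left(77 \right)} - 214001} = \sqrt{1 - 214001} = \sqrt{-214000} = 20 i \sqrt{535}$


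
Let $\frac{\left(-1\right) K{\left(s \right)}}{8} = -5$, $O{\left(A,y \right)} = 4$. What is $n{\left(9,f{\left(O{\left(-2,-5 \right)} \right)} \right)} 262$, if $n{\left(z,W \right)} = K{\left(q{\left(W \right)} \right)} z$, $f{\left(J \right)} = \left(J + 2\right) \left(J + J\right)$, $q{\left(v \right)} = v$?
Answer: $94320$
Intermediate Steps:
$K{\left(s \right)} = 40$ ($K{\left(s \right)} = \left(-8\right) \left(-5\right) = 40$)
$f{\left(J \right)} = 2 J \left(2 + J\right)$ ($f{\left(J \right)} = \left(2 + J\right) 2 J = 2 J \left(2 + J\right)$)
$n{\left(z,W \right)} = 40 z$
$n{\left(9,f{\left(O{\left(-2,-5 \right)} \right)} \right)} 262 = 40 \cdot 9 \cdot 262 = 360 \cdot 262 = 94320$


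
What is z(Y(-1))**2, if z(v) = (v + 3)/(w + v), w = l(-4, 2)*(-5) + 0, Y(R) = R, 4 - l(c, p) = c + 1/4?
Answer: 64/25281 ≈ 0.0025315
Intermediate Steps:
l(c, p) = 15/4 - c (l(c, p) = 4 - (c + 1/4) = 4 - (1/4 + c) = 4 + (-1/4 - c) = 15/4 - c)
w = -155/4 (w = (15/4 - 1*(-4))*(-5) + 0 = (15/4 + 4)*(-5) + 0 = (31/4)*(-5) + 0 = -155/4 + 0 = -155/4 ≈ -38.750)
z(v) = (3 + v)/(-155/4 + v) (z(v) = (v + 3)/(-155/4 + v) = (3 + v)/(-155/4 + v))
z(Y(-1))**2 = (4*(3 - 1)/(-155 + 4*(-1)))**2 = (4*2/(-155 - 4))**2 = (4*2/(-159))**2 = (4*(-1/159)*2)**2 = (-8/159)**2 = 64/25281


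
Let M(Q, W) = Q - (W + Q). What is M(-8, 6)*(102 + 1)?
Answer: -618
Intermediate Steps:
M(Q, W) = -W (M(Q, W) = Q - (Q + W) = Q + (-Q - W) = -W)
M(-8, 6)*(102 + 1) = (-1*6)*(102 + 1) = -6*103 = -618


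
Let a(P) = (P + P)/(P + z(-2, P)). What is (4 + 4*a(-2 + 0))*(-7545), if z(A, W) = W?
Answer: -60360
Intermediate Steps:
a(P) = 1 (a(P) = (P + P)/(P + P) = (2*P)/((2*P)) = (2*P)*(1/(2*P)) = 1)
(4 + 4*a(-2 + 0))*(-7545) = (4 + 4*1)*(-7545) = (4 + 4)*(-7545) = 8*(-7545) = -60360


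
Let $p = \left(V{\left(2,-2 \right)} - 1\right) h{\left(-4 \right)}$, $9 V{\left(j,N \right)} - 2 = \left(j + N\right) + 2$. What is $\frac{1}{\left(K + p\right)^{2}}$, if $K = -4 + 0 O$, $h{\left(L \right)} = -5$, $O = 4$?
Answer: $\frac{81}{121} \approx 0.66942$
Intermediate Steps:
$V{\left(j,N \right)} = \frac{4}{9} + \frac{N}{9} + \frac{j}{9}$ ($V{\left(j,N \right)} = \frac{2}{9} + \frac{\left(j + N\right) + 2}{9} = \frac{2}{9} + \frac{\left(N + j\right) + 2}{9} = \frac{2}{9} + \frac{2 + N + j}{9} = \frac{2}{9} + \left(\frac{2}{9} + \frac{N}{9} + \frac{j}{9}\right) = \frac{4}{9} + \frac{N}{9} + \frac{j}{9}$)
$p = \frac{25}{9}$ ($p = \left(\left(\frac{4}{9} + \frac{1}{9} \left(-2\right) + \frac{1}{9} \cdot 2\right) - 1\right) \left(-5\right) = \left(\left(\frac{4}{9} - \frac{2}{9} + \frac{2}{9}\right) - 1\right) \left(-5\right) = \left(\frac{4}{9} - 1\right) \left(-5\right) = \left(- \frac{5}{9}\right) \left(-5\right) = \frac{25}{9} \approx 2.7778$)
$K = -4$ ($K = -4 + 0 \cdot 4 = -4 + 0 = -4$)
$\frac{1}{\left(K + p\right)^{2}} = \frac{1}{\left(-4 + \frac{25}{9}\right)^{2}} = \frac{1}{\left(- \frac{11}{9}\right)^{2}} = \frac{1}{\frac{121}{81}} = \frac{81}{121}$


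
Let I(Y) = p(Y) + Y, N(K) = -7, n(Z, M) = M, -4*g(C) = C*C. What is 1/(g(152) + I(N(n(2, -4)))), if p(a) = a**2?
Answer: -1/5734 ≈ -0.00017440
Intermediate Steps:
g(C) = -C**2/4 (g(C) = -C*C/4 = -C**2/4)
I(Y) = Y + Y**2 (I(Y) = Y**2 + Y = Y + Y**2)
1/(g(152) + I(N(n(2, -4)))) = 1/(-1/4*152**2 - 7*(1 - 7)) = 1/(-1/4*23104 - 7*(-6)) = 1/(-5776 + 42) = 1/(-5734) = -1/5734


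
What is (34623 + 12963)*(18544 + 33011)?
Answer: 2453296230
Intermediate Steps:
(34623 + 12963)*(18544 + 33011) = 47586*51555 = 2453296230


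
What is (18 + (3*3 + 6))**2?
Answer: 1089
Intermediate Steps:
(18 + (3*3 + 6))**2 = (18 + (9 + 6))**2 = (18 + 15)**2 = 33**2 = 1089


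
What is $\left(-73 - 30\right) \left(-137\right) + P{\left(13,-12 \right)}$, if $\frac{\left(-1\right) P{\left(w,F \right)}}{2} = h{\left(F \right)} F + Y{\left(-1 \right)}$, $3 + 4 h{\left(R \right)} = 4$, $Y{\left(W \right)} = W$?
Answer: $14119$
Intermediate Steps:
$h{\left(R \right)} = \frac{1}{4}$ ($h{\left(R \right)} = - \frac{3}{4} + \frac{1}{4} \cdot 4 = - \frac{3}{4} + 1 = \frac{1}{4}$)
$P{\left(w,F \right)} = 2 - \frac{F}{2}$ ($P{\left(w,F \right)} = - 2 \left(\frac{F}{4} - 1\right) = - 2 \left(-1 + \frac{F}{4}\right) = 2 - \frac{F}{2}$)
$\left(-73 - 30\right) \left(-137\right) + P{\left(13,-12 \right)} = \left(-73 - 30\right) \left(-137\right) + \left(2 - -6\right) = \left(-103\right) \left(-137\right) + \left(2 + 6\right) = 14111 + 8 = 14119$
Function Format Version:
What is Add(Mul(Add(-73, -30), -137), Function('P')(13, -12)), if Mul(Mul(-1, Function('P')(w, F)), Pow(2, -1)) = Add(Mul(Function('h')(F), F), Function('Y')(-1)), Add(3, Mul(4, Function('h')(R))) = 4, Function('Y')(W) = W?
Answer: 14119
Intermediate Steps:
Function('h')(R) = Rational(1, 4) (Function('h')(R) = Add(Rational(-3, 4), Mul(Rational(1, 4), 4)) = Add(Rational(-3, 4), 1) = Rational(1, 4))
Function('P')(w, F) = Add(2, Mul(Rational(-1, 2), F)) (Function('P')(w, F) = Mul(-2, Add(Mul(Rational(1, 4), F), -1)) = Mul(-2, Add(-1, Mul(Rational(1, 4), F))) = Add(2, Mul(Rational(-1, 2), F)))
Add(Mul(Add(-73, -30), -137), Function('P')(13, -12)) = Add(Mul(Add(-73, -30), -137), Add(2, Mul(Rational(-1, 2), -12))) = Add(Mul(-103, -137), Add(2, 6)) = Add(14111, 8) = 14119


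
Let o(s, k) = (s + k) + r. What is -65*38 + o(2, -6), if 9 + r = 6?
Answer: -2477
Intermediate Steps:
r = -3 (r = -9 + 6 = -3)
o(s, k) = -3 + k + s (o(s, k) = (s + k) - 3 = (k + s) - 3 = -3 + k + s)
-65*38 + o(2, -6) = -65*38 + (-3 - 6 + 2) = -2470 - 7 = -2477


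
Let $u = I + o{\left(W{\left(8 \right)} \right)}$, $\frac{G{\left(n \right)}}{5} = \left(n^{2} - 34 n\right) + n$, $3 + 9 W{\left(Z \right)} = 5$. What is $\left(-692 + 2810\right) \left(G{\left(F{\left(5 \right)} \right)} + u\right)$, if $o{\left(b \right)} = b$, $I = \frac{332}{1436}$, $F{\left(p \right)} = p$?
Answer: $- \frac{1595725910}{1077} \approx -1.4816 \cdot 10^{6}$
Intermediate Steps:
$W{\left(Z \right)} = \frac{2}{9}$ ($W{\left(Z \right)} = - \frac{1}{3} + \frac{1}{9} \cdot 5 = - \frac{1}{3} + \frac{5}{9} = \frac{2}{9}$)
$I = \frac{83}{359}$ ($I = 332 \cdot \frac{1}{1436} = \frac{83}{359} \approx 0.2312$)
$G{\left(n \right)} = - 165 n + 5 n^{2}$ ($G{\left(n \right)} = 5 \left(\left(n^{2} - 34 n\right) + n\right) = 5 \left(n^{2} - 33 n\right) = - 165 n + 5 n^{2}$)
$u = \frac{1465}{3231}$ ($u = \frac{83}{359} + \frac{2}{9} = \frac{1465}{3231} \approx 0.45342$)
$\left(-692 + 2810\right) \left(G{\left(F{\left(5 \right)} \right)} + u\right) = \left(-692 + 2810\right) \left(5 \cdot 5 \left(-33 + 5\right) + \frac{1465}{3231}\right) = 2118 \left(5 \cdot 5 \left(-28\right) + \frac{1465}{3231}\right) = 2118 \left(-700 + \frac{1465}{3231}\right) = 2118 \left(- \frac{2260235}{3231}\right) = - \frac{1595725910}{1077}$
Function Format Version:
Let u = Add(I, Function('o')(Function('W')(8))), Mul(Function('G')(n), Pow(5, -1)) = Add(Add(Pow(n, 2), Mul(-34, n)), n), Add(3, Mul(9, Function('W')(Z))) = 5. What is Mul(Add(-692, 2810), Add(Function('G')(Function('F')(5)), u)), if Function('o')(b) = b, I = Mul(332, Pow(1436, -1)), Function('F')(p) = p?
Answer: Rational(-1595725910, 1077) ≈ -1.4816e+6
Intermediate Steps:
Function('W')(Z) = Rational(2, 9) (Function('W')(Z) = Add(Rational(-1, 3), Mul(Rational(1, 9), 5)) = Add(Rational(-1, 3), Rational(5, 9)) = Rational(2, 9))
I = Rational(83, 359) (I = Mul(332, Rational(1, 1436)) = Rational(83, 359) ≈ 0.23120)
Function('G')(n) = Add(Mul(-165, n), Mul(5, Pow(n, 2))) (Function('G')(n) = Mul(5, Add(Add(Pow(n, 2), Mul(-34, n)), n)) = Mul(5, Add(Pow(n, 2), Mul(-33, n))) = Add(Mul(-165, n), Mul(5, Pow(n, 2))))
u = Rational(1465, 3231) (u = Add(Rational(83, 359), Rational(2, 9)) = Rational(1465, 3231) ≈ 0.45342)
Mul(Add(-692, 2810), Add(Function('G')(Function('F')(5)), u)) = Mul(Add(-692, 2810), Add(Mul(5, 5, Add(-33, 5)), Rational(1465, 3231))) = Mul(2118, Add(Mul(5, 5, -28), Rational(1465, 3231))) = Mul(2118, Add(-700, Rational(1465, 3231))) = Mul(2118, Rational(-2260235, 3231)) = Rational(-1595725910, 1077)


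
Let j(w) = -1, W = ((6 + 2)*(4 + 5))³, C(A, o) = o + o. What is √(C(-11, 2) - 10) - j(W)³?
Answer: 1 + I*√6 ≈ 1.0 + 2.4495*I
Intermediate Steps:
C(A, o) = 2*o
W = 373248 (W = (8*9)³ = 72³ = 373248)
√(C(-11, 2) - 10) - j(W)³ = √(2*2 - 10) - 1*(-1)³ = √(4 - 10) - 1*(-1) = √(-6) + 1 = I*√6 + 1 = 1 + I*√6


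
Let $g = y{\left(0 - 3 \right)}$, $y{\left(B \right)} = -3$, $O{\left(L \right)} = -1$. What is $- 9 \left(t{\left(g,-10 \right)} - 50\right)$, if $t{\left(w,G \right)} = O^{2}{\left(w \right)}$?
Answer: $441$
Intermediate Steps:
$g = -3$
$t{\left(w,G \right)} = 1$ ($t{\left(w,G \right)} = \left(-1\right)^{2} = 1$)
$- 9 \left(t{\left(g,-10 \right)} - 50\right) = - 9 \left(1 - 50\right) = \left(-9\right) \left(-49\right) = 441$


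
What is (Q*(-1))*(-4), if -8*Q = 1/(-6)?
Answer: 1/12 ≈ 0.083333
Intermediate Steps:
Q = 1/48 (Q = -⅛/(-6) = -⅛*(-⅙) = 1/48 ≈ 0.020833)
(Q*(-1))*(-4) = ((1/48)*(-1))*(-4) = -1/48*(-4) = 1/12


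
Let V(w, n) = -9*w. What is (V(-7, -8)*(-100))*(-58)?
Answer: 365400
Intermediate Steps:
(V(-7, -8)*(-100))*(-58) = (-9*(-7)*(-100))*(-58) = (63*(-100))*(-58) = -6300*(-58) = 365400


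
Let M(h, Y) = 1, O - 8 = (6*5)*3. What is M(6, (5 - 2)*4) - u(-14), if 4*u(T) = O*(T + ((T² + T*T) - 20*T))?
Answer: -16120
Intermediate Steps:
O = 98 (O = 8 + (6*5)*3 = 8 + 30*3 = 8 + 90 = 98)
u(T) = 49*T² - 931*T/2 (u(T) = (98*(T + ((T² + T*T) - 20*T)))/4 = (98*(T + ((T² + T²) - 20*T)))/4 = (98*(T + (2*T² - 20*T)))/4 = (98*(T + (-20*T + 2*T²)))/4 = (98*(-19*T + 2*T²))/4 = (-1862*T + 196*T²)/4 = 49*T² - 931*T/2)
M(6, (5 - 2)*4) - u(-14) = 1 - 49*(-14)*(-19 + 2*(-14))/2 = 1 - 49*(-14)*(-19 - 28)/2 = 1 - 49*(-14)*(-47)/2 = 1 - 1*16121 = 1 - 16121 = -16120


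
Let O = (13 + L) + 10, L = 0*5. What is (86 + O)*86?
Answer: 9374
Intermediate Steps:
L = 0
O = 23 (O = (13 + 0) + 10 = 13 + 10 = 23)
(86 + O)*86 = (86 + 23)*86 = 109*86 = 9374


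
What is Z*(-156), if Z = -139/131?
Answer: 21684/131 ≈ 165.53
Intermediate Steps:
Z = -139/131 (Z = -139*1/131 = -139/131 ≈ -1.0611)
Z*(-156) = -139/131*(-156) = 21684/131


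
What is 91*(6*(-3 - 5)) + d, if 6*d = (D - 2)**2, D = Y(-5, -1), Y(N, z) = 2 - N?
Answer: -26183/6 ≈ -4363.8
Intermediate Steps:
D = 7 (D = 2 - 1*(-5) = 2 + 5 = 7)
d = 25/6 (d = (7 - 2)**2/6 = (1/6)*5**2 = (1/6)*25 = 25/6 ≈ 4.1667)
91*(6*(-3 - 5)) + d = 91*(6*(-3 - 5)) + 25/6 = 91*(6*(-8)) + 25/6 = 91*(-48) + 25/6 = -4368 + 25/6 = -26183/6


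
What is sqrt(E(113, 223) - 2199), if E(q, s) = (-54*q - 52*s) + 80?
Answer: I*sqrt(19817) ≈ 140.77*I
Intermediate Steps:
E(q, s) = 80 - 54*q - 52*s
sqrt(E(113, 223) - 2199) = sqrt((80 - 54*113 - 52*223) - 2199) = sqrt((80 - 6102 - 11596) - 2199) = sqrt(-17618 - 2199) = sqrt(-19817) = I*sqrt(19817)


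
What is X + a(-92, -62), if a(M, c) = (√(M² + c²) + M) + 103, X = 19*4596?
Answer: 87335 + 2*√3077 ≈ 87446.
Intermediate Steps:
X = 87324
a(M, c) = 103 + M + √(M² + c²) (a(M, c) = (M + √(M² + c²)) + 103 = 103 + M + √(M² + c²))
X + a(-92, -62) = 87324 + (103 - 92 + √((-92)² + (-62)²)) = 87324 + (103 - 92 + √(8464 + 3844)) = 87324 + (103 - 92 + √12308) = 87324 + (103 - 92 + 2*√3077) = 87324 + (11 + 2*√3077) = 87335 + 2*√3077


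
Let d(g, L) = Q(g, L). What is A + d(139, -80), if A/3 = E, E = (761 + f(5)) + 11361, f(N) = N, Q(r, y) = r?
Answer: 36520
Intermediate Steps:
E = 12127 (E = (761 + 5) + 11361 = 766 + 11361 = 12127)
A = 36381 (A = 3*12127 = 36381)
d(g, L) = g
A + d(139, -80) = 36381 + 139 = 36520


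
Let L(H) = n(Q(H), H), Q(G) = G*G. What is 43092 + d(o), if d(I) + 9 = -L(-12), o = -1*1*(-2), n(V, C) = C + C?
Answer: 43107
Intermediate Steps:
Q(G) = G**2
n(V, C) = 2*C
L(H) = 2*H
o = 2 (o = -1*(-2) = 2)
d(I) = 15 (d(I) = -9 - 2*(-12) = -9 - 1*(-24) = -9 + 24 = 15)
43092 + d(o) = 43092 + 15 = 43107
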